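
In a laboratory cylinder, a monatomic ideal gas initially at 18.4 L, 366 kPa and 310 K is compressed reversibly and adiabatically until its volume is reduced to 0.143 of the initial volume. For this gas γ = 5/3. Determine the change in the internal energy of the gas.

n = P₁V₁/(RT₁) = 366×18.4/(8.314×310) = 2.61 mol.
Adiabatic: TV^(γ−1) = const ⇒ T₂ = 310×(6.99)^0.667 = 1130 K; PV^γ = const ⇒ P₂ = 9360 kPa.
For an ideal gas ΔU = nCvΔT with Cv = (3/2)R = 12.5 J/(mol·K).
ΔU = 2.61×12.5×(1130−310) = 26800 J.

26800 J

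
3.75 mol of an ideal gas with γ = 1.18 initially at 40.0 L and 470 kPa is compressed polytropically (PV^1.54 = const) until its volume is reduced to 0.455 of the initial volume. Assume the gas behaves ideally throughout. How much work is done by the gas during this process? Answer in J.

T₁ = P₁V₁/(nR) = 470×40.0/(3.75×8.314) = 603 K.
Polytropic n=1.54: T₂ = T₁(V₁/V₂)^(n−1) = 603×(2.20)^0.54 = 923 K; P₂ = P₁(V₁/V₂)^n = 1580 kPa.
W = (P₁V₁−P₂V₂)/(n−1) = (470×40.0−1580×18.2)/0.54 = -18400 J.

-18400 J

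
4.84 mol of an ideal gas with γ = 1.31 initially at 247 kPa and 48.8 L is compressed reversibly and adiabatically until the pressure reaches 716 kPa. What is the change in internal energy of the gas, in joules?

11100 J

T₁ = P₁V₁/(nR) = 247×48.8/(4.84×8.314) = 300 K.
Adiabatic: T₂/T₁ = (P₂/P₁)^((γ−1)/γ) ⇒ T₂ = 300×(2.90)^0.237 = 385 K; V₂ = 21.7 L.
For an ideal gas ΔU = nCvΔT with Cv = R/(γ−1) = 26.8 J/(mol·K).
ΔU = 4.84×26.8×(385−300) = 11100 J.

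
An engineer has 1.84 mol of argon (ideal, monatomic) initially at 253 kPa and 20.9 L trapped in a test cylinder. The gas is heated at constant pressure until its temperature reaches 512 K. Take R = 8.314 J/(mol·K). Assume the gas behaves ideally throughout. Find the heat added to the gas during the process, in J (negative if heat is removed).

6360 J

T₁ = P₁V₁/(nR) = 253×20.9/(1.84×8.314) = 346 K.
Isobaric: P stays 253 kPa; V/T = const ⇒ T₂ = 512 K, V₂ = 31.0 L.
W = PΔV = 253×(31.0−20.9) kPa·L = 2540 J.
ΔU = nCvΔT = 1.84×12.5×(512−346) = 3820 J.
Q = ΔU + W = nCpΔT = 6360 J.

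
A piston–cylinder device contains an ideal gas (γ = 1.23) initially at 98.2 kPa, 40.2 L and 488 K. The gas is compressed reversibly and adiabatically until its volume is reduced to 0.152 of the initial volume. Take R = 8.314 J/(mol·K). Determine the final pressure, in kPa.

Adiabatic: TV^(γ−1) = const ⇒ T₂ = 488×(6.58)^0.230 = 753 K; PV^γ = const ⇒ P₂ = 996 kPa.

996 kPa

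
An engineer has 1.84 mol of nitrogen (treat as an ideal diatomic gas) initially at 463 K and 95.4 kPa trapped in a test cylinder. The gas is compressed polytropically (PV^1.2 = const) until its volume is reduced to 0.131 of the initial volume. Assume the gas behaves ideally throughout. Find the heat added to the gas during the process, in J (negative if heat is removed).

-8880 J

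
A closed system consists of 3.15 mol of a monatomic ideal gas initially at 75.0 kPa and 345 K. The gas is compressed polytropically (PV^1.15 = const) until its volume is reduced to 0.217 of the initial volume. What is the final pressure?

435 kPa

V₁ = nRT₁/P₁ = 3.15×8.314×345/75.0 = 120 L.
Polytropic n=1.15: T₂ = T₁(V₁/V₂)^(n−1) = 345×(4.61)^0.15 = 434 K; P₂ = P₁(V₁/V₂)^n = 435 kPa.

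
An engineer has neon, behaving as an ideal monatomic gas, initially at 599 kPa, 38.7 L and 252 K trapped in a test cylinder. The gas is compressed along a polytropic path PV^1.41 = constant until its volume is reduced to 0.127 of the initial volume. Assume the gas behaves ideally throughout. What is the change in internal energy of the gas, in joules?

46300 J

n = P₁V₁/(RT₁) = 599×38.7/(8.314×252) = 11.1 mol.
Polytropic n=1.41: T₂ = T₁(V₁/V₂)^(n−1) = 252×(7.87)^0.41 = 587 K; P₂ = P₁(V₁/V₂)^n = 11000 kPa.
For an ideal gas ΔU = nCvΔT with Cv = (3/2)R = 12.5 J/(mol·K).
ΔU = 11.1×12.5×(587−252) = 46300 J.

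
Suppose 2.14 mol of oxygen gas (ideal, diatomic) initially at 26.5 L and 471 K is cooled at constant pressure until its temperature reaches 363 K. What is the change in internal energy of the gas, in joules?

-4800 J

P₁ = nRT₁/V₁ = 2.14×8.314×471/26.5 = 316 kPa.
Isobaric: P stays 316 kPa; V/T = const ⇒ T₂ = 363 K, V₂ = 20.4 L.
For an ideal gas ΔU = nCvΔT with Cv = (5/2)R = 20.8 J/(mol·K).
ΔU = 2.14×20.8×(363−471) = -4800 J.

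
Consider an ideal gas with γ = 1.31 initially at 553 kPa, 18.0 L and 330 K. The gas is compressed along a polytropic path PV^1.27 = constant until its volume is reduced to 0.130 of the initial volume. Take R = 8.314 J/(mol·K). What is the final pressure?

7380 kPa

Polytropic n=1.27: T₂ = T₁(V₁/V₂)^(n−1) = 330×(7.69)^0.27 = 572 K; P₂ = P₁(V₁/V₂)^n = 7380 kPa.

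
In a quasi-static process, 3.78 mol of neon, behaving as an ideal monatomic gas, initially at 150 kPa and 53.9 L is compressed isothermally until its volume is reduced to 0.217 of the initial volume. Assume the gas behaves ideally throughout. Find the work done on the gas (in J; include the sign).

T₁ = P₁V₁/(nR) = 150×53.9/(3.78×8.314) = 257 K.
Isothermal: T stays 257 K; PV = const ⇒ V₂ = 11.7 L, P₂ = 691 kPa.
W = nRT ln(V₂/V₁) = 3.78×8.314×257×ln(0.217) = -12400 J.
Work done on the gas = −W_by = 12400 J.

12400 J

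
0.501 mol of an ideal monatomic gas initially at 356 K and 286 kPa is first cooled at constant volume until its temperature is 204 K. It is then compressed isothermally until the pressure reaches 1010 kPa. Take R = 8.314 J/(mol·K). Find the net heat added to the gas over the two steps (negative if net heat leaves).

V₁ = nRT₁/P₁ = 0.501×8.314×356/286 = 5.18 L.
Step 1 — Isochoric: V stays 5.18 L; P/T = const ⇒ T₂ = 204 K, P₂ = 164 kPa.
W = 0 (no volume change).
ΔU = nCvΔT = 0.501×12.5×(204−356) = -950 J.
Q = ΔU = -950 J.
State after step 1: P = 164 kPa, V = 5.18 L, T = 204 K.
Step 2 — Isothermal: T stays 204 K; PV = const ⇒ V₂ = 0.841 L, P₂ = 1010 kPa.
ΔU = 0 (ideal gas, T constant).
W = nRT ln(V₂/V₁) = 0.501×8.314×204×ln(0.162) = -1550 J.
Q = ΔU + W = -1550 J.
Net over both steps: W = -1550 J, Q = -2490 J, ΔU = -950 J.

-2490 J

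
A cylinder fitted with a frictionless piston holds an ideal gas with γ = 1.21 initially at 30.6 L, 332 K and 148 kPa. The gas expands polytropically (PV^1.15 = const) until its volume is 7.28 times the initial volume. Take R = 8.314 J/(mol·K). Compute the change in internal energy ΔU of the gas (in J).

n = P₁V₁/(RT₁) = 148×30.6/(8.314×332) = 1.64 mol.
Polytropic n=1.15: T₂ = T₁(V₁/V₂)^(n−1) = 332×(0.137)^0.15 = 247 K; P₂ = P₁(V₁/V₂)^n = 15.1 kPa.
For an ideal gas ΔU = nCvΔT with Cv = R/(γ−1) = 39.6 J/(mol·K).
ΔU = 1.64×39.6×(247−332) = -5550 J.

-5550 J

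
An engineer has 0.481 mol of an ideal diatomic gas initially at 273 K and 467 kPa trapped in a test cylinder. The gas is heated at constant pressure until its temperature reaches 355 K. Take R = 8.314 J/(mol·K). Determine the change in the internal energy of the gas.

V₁ = nRT₁/P₁ = 0.481×8.314×273/467 = 2.34 L.
Isobaric: P stays 467 kPa; V/T = const ⇒ T₂ = 355 K, V₂ = 3.04 L.
For an ideal gas ΔU = nCvΔT with Cv = (5/2)R = 20.8 J/(mol·K).
ΔU = 0.481×20.8×(355−273) = 820 J.

820 J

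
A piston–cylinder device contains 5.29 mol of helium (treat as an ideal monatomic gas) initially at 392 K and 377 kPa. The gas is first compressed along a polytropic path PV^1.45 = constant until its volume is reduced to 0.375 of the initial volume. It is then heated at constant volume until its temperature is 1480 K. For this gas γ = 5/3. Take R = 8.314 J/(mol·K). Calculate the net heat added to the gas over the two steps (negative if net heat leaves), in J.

50500 J

V₁ = nRT₁/P₁ = 5.29×8.314×392/377 = 45.7 L.
Step 1 — Polytropic n=1.45: T₂ = T₁(V₁/V₂)^(n−1) = 392×(2.67)^0.45 = 609 K; P₂ = P₁(V₁/V₂)^n = 1560 kPa.
W = (P₁V₁−P₂V₂)/(n−1) = (377×45.7−1560×17.1)/0.45 = -21300 J.
ΔU = nCvΔT = 5.29×12.5×(609−392) = 14300 J.
Q = ΔU + W = -6910 J.
State after step 1: P = 1560 kPa, V = 17.1 L, T = 609 K.
Step 2 — Isochoric: V stays 17.1 L; P/T = const ⇒ T₂ = 1480 K, P₂ = 3800 kPa.
W = 0 (no volume change).
ΔU = nCvΔT = 5.29×12.5×(1480−609) = 57400 J.
Q = ΔU = 57400 J.
Net over both steps: W = -21300 J, Q = 50500 J, ΔU = 71800 J.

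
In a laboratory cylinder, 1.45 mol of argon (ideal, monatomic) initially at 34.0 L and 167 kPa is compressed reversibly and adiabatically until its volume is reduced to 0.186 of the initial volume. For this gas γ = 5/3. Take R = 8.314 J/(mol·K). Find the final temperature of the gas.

T₁ = P₁V₁/(nR) = 167×34.0/(1.45×8.314) = 471 K.
Adiabatic: TV^(γ−1) = const ⇒ T₂ = 471×(5.38)^0.667 = 1450 K; PV^γ = const ⇒ P₂ = 2760 kPa.

1450 K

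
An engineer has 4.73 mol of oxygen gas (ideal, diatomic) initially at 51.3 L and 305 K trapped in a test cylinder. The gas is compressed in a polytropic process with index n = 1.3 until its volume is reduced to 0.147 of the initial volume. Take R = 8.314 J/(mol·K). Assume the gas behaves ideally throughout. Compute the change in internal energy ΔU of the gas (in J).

23300 J

P₁ = nRT₁/V₁ = 4.73×8.314×305/51.3 = 234 kPa.
Polytropic n=1.3: T₂ = T₁(V₁/V₂)^(n−1) = 305×(6.80)^0.30 = 542 K; P₂ = P₁(V₁/V₂)^n = 2830 kPa.
For an ideal gas ΔU = nCvΔT with Cv = (5/2)R = 20.8 J/(mol·K).
ΔU = 4.73×20.8×(542−305) = 23300 J.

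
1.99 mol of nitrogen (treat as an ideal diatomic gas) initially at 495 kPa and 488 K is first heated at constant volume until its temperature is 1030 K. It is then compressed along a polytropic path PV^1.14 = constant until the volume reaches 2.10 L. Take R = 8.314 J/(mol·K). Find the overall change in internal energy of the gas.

V₁ = nRT₁/P₁ = 1.99×8.314×488/495 = 16.3 L.
Step 1 — Isochoric: V stays 16.3 L; P/T = const ⇒ T₂ = 1030 K, P₂ = 1040 kPa.
W = 0 (no volume change).
ΔU = nCvΔT = 1.99×20.8×(1030−488) = 22400 J.
Q = ΔU = 22400 J.
State after step 1: P = 1040 kPa, V = 16.3 L, T = 1030 K.
Step 2 — Polytropic n=1.14: T₂ = T₁(V₁/V₂)^(n−1) = 1030×(7.77)^0.14 = 1370 K; P₂ = P₁(V₁/V₂)^n = 10800 kPa.
W = (P₁V₁−P₂V₂)/(n−1) = (1040×16.3−10800×2.10)/0.14 = -40500 J.
ΔU = nCvΔT = 1.99×20.8×(1370−1030) = 14200 J.
Q = ΔU + W = -26300 J.
Net over both steps: W = -40500 J, Q = -3880 J, ΔU = 36600 J.

36600 J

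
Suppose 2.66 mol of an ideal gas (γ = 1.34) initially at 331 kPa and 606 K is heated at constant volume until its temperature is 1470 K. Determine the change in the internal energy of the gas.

V₁ = nRT₁/P₁ = 2.66×8.314×606/331 = 40.5 L.
Isochoric: V stays 40.5 L; P/T = const ⇒ T₂ = 1470 K, P₂ = 803 kPa.
For an ideal gas ΔU = nCvΔT with Cv = R/(γ−1) = 24.5 J/(mol·K).
ΔU = 2.66×24.5×(1470−606) = 56200 J.

56200 J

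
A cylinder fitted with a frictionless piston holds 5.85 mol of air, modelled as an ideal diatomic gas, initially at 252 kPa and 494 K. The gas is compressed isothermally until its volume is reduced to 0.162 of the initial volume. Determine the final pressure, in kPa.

V₁ = nRT₁/P₁ = 5.85×8.314×494/252 = 95.3 L.
Isothermal: T stays 494 K; PV = const ⇒ V₂ = 15.4 L, P₂ = 1560 kPa.

1560 kPa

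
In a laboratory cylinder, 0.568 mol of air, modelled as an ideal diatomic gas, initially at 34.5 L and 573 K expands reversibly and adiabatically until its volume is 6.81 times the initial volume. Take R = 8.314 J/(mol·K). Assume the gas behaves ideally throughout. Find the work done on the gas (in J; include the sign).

P₁ = nRT₁/V₁ = 0.568×8.314×573/34.5 = 78.4 kPa.
Adiabatic: TV^(γ−1) = const ⇒ T₂ = 573×(0.147)^0.400 = 266 K; PV^γ = const ⇒ P₂ = 5.35 kPa.
ΔU = nCvΔT = 0.568×20.8×(266−573) = -3620 J.
Q = 0 for an adiabatic process, so W = −ΔU = 3620 J.
Work done on the gas = −W_by = -3620 J.

-3620 J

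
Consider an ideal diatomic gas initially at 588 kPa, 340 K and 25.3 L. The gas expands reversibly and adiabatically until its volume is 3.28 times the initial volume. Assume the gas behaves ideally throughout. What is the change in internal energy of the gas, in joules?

n = P₁V₁/(RT₁) = 588×25.3/(8.314×340) = 5.26 mol.
Adiabatic: TV^(γ−1) = const ⇒ T₂ = 340×(0.305)^0.400 = 211 K; PV^γ = const ⇒ P₂ = 111 kPa.
For an ideal gas ΔU = nCvΔT with Cv = (5/2)R = 20.8 J/(mol·K).
ΔU = 5.26×20.8×(211−340) = -14100 J.

-14100 J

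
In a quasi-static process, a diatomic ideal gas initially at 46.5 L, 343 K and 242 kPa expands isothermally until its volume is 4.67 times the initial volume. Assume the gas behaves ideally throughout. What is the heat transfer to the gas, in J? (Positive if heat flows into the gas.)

17300 J

n = P₁V₁/(RT₁) = 242×46.5/(8.314×343) = 3.95 mol.
Isothermal: T stays 343 K; PV = const ⇒ V₂ = 217 L, P₂ = 51.8 kPa.
ΔU = 0 (ideal gas, T constant).
W = nRT ln(V₂/V₁) = 3.95×8.314×343×ln(4.67) = 17300 J.
Q = ΔU + W = 17300 J.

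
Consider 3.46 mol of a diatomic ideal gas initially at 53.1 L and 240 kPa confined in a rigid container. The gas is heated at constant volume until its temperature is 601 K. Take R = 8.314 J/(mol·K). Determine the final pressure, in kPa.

326 kPa

T₁ = P₁V₁/(nR) = 240×53.1/(3.46×8.314) = 443 K.
Isochoric: V stays 53.1 L; P/T = const ⇒ T₂ = 601 K, P₂ = 326 kPa.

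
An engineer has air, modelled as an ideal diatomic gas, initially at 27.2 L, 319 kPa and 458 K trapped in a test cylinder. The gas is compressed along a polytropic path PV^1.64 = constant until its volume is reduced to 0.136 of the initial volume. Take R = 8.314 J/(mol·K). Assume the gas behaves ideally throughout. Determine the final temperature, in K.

Polytropic n=1.64: T₂ = T₁(V₁/V₂)^(n−1) = 458×(7.35)^0.64 = 1640 K; P₂ = P₁(V₁/V₂)^n = 8410 kPa.

1640 K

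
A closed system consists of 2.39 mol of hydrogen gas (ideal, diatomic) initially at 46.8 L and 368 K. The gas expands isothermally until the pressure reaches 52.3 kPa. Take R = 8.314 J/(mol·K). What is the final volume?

140 L

P₁ = nRT₁/V₁ = 2.39×8.314×368/46.8 = 156 kPa.
Isothermal: T stays 368 K; PV = const ⇒ V₂ = 140 L, P₂ = 52.3 kPa.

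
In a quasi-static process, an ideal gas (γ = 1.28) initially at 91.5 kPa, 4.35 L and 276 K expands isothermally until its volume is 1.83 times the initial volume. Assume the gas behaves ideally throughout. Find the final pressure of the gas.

Isothermal: T stays 276 K; PV = const ⇒ V₂ = 7.96 L, P₂ = 50.0 kPa.

50.0 kPa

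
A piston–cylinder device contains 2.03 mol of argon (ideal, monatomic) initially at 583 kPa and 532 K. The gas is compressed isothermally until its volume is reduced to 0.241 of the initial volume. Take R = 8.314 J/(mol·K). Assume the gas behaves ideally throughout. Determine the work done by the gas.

-12800 J

V₁ = nRT₁/P₁ = 2.03×8.314×532/583 = 15.4 L.
Isothermal: T stays 532 K; PV = const ⇒ V₂ = 3.71 L, P₂ = 2420 kPa.
W = nRT ln(V₂/V₁) = 2.03×8.314×532×ln(0.241) = -12800 J.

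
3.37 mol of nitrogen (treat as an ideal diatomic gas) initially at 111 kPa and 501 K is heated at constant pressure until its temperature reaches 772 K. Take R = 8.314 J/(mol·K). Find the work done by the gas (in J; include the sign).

7590 J

V₁ = nRT₁/P₁ = 3.37×8.314×501/111 = 126 L.
Isobaric: P stays 111 kPa; V/T = const ⇒ T₂ = 772 K, V₂ = 195 L.
W = PΔV = 111×(195−126) kPa·L = 7590 J.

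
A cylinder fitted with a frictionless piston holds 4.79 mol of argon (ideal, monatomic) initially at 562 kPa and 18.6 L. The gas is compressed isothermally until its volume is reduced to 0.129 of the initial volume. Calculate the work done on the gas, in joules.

21400 J

T₁ = P₁V₁/(nR) = 562×18.6/(4.79×8.314) = 262 K.
Isothermal: T stays 262 K; PV = const ⇒ V₂ = 2.40 L, P₂ = 4360 kPa.
W = nRT ln(V₂/V₁) = 4.79×8.314×262×ln(0.129) = -21400 J.
Work done on the gas = −W_by = 21400 J.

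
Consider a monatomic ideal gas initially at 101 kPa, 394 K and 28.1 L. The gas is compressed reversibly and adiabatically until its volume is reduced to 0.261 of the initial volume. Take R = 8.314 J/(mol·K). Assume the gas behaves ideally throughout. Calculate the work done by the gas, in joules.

-6170 J

n = P₁V₁/(RT₁) = 101×28.1/(8.314×394) = 0.866 mol.
Adiabatic: TV^(γ−1) = const ⇒ T₂ = 394×(3.83)^0.667 = 965 K; PV^γ = const ⇒ P₂ = 948 kPa.
ΔU = nCvΔT = 0.866×12.5×(965−394) = 6170 J.
Q = 0 for an adiabatic process, so W = −ΔU = -6170 J.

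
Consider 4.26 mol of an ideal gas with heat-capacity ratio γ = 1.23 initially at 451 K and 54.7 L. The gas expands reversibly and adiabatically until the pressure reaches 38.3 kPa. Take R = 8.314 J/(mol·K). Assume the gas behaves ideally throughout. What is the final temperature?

308 K

P₁ = nRT₁/V₁ = 4.26×8.314×451/54.7 = 292 kPa.
Adiabatic: T₂/T₁ = (P₂/P₁)^((γ−1)/γ) ⇒ T₂ = 451×(0.131)^0.187 = 308 K; V₂ = 285 L.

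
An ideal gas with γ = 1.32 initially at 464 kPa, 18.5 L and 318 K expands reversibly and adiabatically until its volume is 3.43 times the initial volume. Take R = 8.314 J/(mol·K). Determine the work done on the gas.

n = P₁V₁/(RT₁) = 464×18.5/(8.314×318) = 3.25 mol.
Adiabatic: TV^(γ−1) = const ⇒ T₂ = 318×(0.292)^0.320 = 214 K; PV^γ = const ⇒ P₂ = 91.2 kPa.
ΔU = nCvΔT = 3.25×26.0×(214−318) = -8740 J.
Q = 0 for an adiabatic process, so W = −ΔU = 8740 J.
Work done on the gas = −W_by = -8740 J.

-8740 J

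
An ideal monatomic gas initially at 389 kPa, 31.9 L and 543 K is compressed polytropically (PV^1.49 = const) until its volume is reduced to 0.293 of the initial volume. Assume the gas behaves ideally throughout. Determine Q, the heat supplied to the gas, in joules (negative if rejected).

-5540 J

n = P₁V₁/(RT₁) = 389×31.9/(8.314×543) = 2.75 mol.
Polytropic n=1.49: T₂ = T₁(V₁/V₂)^(n−1) = 543×(3.41)^0.49 = 991 K; P₂ = P₁(V₁/V₂)^n = 2420 kPa.
W = (P₁V₁−P₂V₂)/(n−1) = (389×31.9−2420×9.35)/0.49 = -20900 J.
ΔU = nCvΔT = 2.75×12.5×(991−543) = 15400 J.
Q = ΔU + W = -5540 J.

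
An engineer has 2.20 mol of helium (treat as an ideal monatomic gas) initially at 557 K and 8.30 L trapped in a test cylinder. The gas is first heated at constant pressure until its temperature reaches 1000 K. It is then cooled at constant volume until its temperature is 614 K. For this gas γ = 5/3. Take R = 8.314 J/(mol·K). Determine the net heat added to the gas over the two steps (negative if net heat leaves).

P₁ = nRT₁/V₁ = 2.20×8.314×557/8.30 = 1230 kPa.
Step 1 — Isobaric: P stays 1230 kPa; V/T = const ⇒ T₂ = 1000 K, V₂ = 14.9 L.
W = PΔV = 1230×(14.9−8.30) kPa·L = 8100 J.
ΔU = nCvΔT = 2.20×12.5×(1000−557) = 12200 J.
Q = ΔU + W = nCpΔT = 20300 J.
State after step 1: P = 1230 kPa, V = 14.9 L, T = 1000 K.
Step 2 — Isochoric: V stays 14.9 L; P/T = const ⇒ T₂ = 614 K, P₂ = 754 kPa.
W = 0 (no volume change).
ΔU = nCvΔT = 2.20×12.5×(614−1000) = -10600 J.
Q = ΔU = -10600 J.
Net over both steps: W = 8100 J, Q = 9670 J, ΔU = 1560 J.

9670 J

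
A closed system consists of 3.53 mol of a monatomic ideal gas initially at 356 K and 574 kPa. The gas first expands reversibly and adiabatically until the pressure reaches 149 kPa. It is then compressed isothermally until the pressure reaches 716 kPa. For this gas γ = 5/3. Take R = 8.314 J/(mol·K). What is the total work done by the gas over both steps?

-3030 J

V₁ = nRT₁/P₁ = 3.53×8.314×356/574 = 18.2 L.
Step 1 — Adiabatic: T₂/T₁ = (P₂/P₁)^((γ−1)/γ) ⇒ T₂ = 356×(0.260)^0.400 = 208 K; V₂ = 40.9 L.
ΔU = nCvΔT = 3.53×12.5×(208−356) = -6530 J.
Q = 0 for an adiabatic process, so W = −ΔU = 6530 J.
State after step 1: P = 149 kPa, V = 40.9 L, T = 208 K.
Step 2 — Isothermal: T stays 208 K; PV = const ⇒ V₂ = 8.51 L, P₂ = 716 kPa.
ΔU = 0 (ideal gas, T constant).
W = nRT ln(V₂/V₁) = 3.53×8.314×208×ln(0.208) = -9560 J.
Q = ΔU + W = -9560 J.
Net over both steps: W = -3030 J, Q = -9560 J, ΔU = -6530 J.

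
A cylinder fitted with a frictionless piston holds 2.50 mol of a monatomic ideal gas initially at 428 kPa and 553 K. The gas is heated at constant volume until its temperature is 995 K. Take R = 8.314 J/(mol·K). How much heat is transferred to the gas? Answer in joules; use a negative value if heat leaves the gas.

V₁ = nRT₁/P₁ = 2.50×8.314×553/428 = 26.9 L.
Isochoric: V stays 26.9 L; P/T = const ⇒ T₂ = 995 K, P₂ = 770 kPa.
W = 0 (no volume change).
ΔU = nCvΔT = 2.50×12.5×(995−553) = 13800 J.
Q = ΔU = 13800 J.

13800 J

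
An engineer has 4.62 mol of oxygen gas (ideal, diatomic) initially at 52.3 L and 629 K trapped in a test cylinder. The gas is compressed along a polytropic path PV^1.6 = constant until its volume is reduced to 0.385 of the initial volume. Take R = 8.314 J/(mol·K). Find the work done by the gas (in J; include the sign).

-31100 J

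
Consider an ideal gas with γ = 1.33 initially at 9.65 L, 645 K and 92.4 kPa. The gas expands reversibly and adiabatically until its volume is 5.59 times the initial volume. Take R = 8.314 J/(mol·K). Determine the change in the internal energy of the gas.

n = P₁V₁/(RT₁) = 92.4×9.65/(8.314×645) = 0.166 mol.
Adiabatic: TV^(γ−1) = const ⇒ T₂ = 645×(0.179)^0.330 = 366 K; PV^γ = const ⇒ P₂ = 9.37 kPa.
For an ideal gas ΔU = nCvΔT with Cv = R/(γ−1) = 25.2 J/(mol·K).
ΔU = 0.166×25.2×(366−645) = -1170 J.

-1170 J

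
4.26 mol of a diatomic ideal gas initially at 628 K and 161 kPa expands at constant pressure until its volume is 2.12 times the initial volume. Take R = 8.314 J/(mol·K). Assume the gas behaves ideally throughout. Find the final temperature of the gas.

1330 K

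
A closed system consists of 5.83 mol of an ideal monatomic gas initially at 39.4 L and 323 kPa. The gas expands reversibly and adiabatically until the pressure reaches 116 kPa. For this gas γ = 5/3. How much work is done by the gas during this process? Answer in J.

T₁ = P₁V₁/(nR) = 323×39.4/(5.83×8.314) = 263 K.
Adiabatic: T₂/T₁ = (P₂/P₁)^((γ−1)/γ) ⇒ T₂ = 263×(0.359)^0.400 = 174 K; V₂ = 72.8 L.
ΔU = nCvΔT = 5.83×12.5×(174−263) = -6420 J.
Q = 0 for an adiabatic process, so W = −ΔU = 6420 J.

6420 J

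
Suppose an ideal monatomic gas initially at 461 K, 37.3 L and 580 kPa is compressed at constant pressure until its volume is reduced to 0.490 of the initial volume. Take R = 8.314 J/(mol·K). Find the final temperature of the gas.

226 K

Isobaric: P stays 580 kPa; V/T = const ⇒ T₂ = 226 K, V₂ = 18.3 L.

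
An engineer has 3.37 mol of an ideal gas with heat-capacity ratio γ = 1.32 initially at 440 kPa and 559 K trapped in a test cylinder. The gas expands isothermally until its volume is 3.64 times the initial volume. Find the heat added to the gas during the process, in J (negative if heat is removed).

V₁ = nRT₁/P₁ = 3.37×8.314×559/440 = 35.6 L.
Isothermal: T stays 559 K; PV = const ⇒ V₂ = 130 L, P₂ = 121 kPa.
ΔU = 0 (ideal gas, T constant).
W = nRT ln(V₂/V₁) = 3.37×8.314×559×ln(3.64) = 20200 J.
Q = ΔU + W = 20200 J.

20200 J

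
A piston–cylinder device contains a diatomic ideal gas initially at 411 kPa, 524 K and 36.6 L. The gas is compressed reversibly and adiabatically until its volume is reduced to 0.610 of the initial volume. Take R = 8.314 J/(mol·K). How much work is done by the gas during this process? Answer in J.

n = P₁V₁/(RT₁) = 411×36.6/(8.314×524) = 3.45 mol.
Adiabatic: TV^(γ−1) = const ⇒ T₂ = 524×(1.64)^0.400 = 639 K; PV^γ = const ⇒ P₂ = 821 kPa.
ΔU = nCvΔT = 3.45×20.8×(639−524) = 8220 J.
Q = 0 for an adiabatic process, so W = −ΔU = -8220 J.

-8220 J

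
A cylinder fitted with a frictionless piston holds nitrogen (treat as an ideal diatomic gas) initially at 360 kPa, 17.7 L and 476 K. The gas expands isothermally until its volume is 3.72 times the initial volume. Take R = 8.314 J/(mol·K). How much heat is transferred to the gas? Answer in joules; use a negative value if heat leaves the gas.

8370 J

n = P₁V₁/(RT₁) = 360×17.7/(8.314×476) = 1.61 mol.
Isothermal: T stays 476 K; PV = const ⇒ V₂ = 65.8 L, P₂ = 96.8 kPa.
ΔU = 0 (ideal gas, T constant).
W = nRT ln(V₂/V₁) = 1.61×8.314×476×ln(3.72) = 8370 J.
Q = ΔU + W = 8370 J.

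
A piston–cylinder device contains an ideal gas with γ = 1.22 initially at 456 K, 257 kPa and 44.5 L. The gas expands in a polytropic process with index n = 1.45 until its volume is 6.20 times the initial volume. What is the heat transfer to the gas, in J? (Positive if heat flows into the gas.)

n = P₁V₁/(RT₁) = 257×44.5/(8.314×456) = 3.02 mol.
Polytropic n=1.45: T₂ = T₁(V₁/V₂)^(n−1) = 456×(0.161)^0.45 = 201 K; P₂ = P₁(V₁/V₂)^n = 18.2 kPa.
W = (P₁V₁−P₂V₂)/(n−1) = (257×44.5−18.2×276)/0.45 = 14200 J.
ΔU = nCvΔT = 3.02×37.8×(201−456) = -29100 J.
Q = ΔU + W = -14900 J.

-14900 J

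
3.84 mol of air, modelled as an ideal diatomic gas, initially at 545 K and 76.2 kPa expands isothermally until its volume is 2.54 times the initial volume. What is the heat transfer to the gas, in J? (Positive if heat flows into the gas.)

V₁ = nRT₁/P₁ = 3.84×8.314×545/76.2 = 228 L.
Isothermal: T stays 545 K; PV = const ⇒ V₂ = 580 L, P₂ = 30.0 kPa.
ΔU = 0 (ideal gas, T constant).
W = nRT ln(V₂/V₁) = 3.84×8.314×545×ln(2.54) = 16200 J.
Q = ΔU + W = 16200 J.

16200 J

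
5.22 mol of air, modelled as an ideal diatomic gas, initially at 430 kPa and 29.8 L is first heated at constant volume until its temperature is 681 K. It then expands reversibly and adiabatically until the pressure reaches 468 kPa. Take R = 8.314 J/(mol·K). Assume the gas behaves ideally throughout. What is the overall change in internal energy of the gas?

T₁ = P₁V₁/(nR) = 430×29.8/(5.22×8.314) = 295 K.
Step 1 — Isochoric: V stays 29.8 L; P/T = const ⇒ T₂ = 681 K, P₂ = 992 kPa.
W = 0 (no volume change).
ΔU = nCvΔT = 5.22×20.8×(681−295) = 41900 J.
Q = ΔU = 41900 J.
State after step 1: P = 992 kPa, V = 29.8 L, T = 681 K.
Step 2 — Adiabatic: T₂/T₁ = (P₂/P₁)^((γ−1)/γ) ⇒ T₂ = 681×(0.472)^0.286 = 549 K; V₂ = 51.0 L.
ΔU = nCvΔT = 5.22×20.8×(549−681) = -14300 J.
Q = 0 for an adiabatic process, so W = −ΔU = 14300 J.
Net over both steps: W = 14300 J, Q = 41900 J, ΔU = 27600 J.

27600 J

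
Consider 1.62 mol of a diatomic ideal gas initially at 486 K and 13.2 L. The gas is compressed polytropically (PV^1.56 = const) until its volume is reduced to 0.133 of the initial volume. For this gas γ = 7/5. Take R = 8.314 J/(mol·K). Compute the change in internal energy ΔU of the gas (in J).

P₁ = nRT₁/V₁ = 1.62×8.314×486/13.2 = 496 kPa.
Polytropic n=1.56: T₂ = T₁(V₁/V₂)^(n−1) = 486×(7.52)^0.56 = 1500 K; P₂ = P₁(V₁/V₂)^n = 11500 kPa.
For an ideal gas ΔU = nCvΔT with Cv = (5/2)R = 20.8 J/(mol·K).
ΔU = 1.62×20.8×(1500−486) = 34300 J.

34300 J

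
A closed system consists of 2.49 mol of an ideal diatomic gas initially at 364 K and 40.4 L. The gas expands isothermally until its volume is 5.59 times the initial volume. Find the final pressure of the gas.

33.4 kPa

P₁ = nRT₁/V₁ = 2.49×8.314×364/40.4 = 187 kPa.
Isothermal: T stays 364 K; PV = const ⇒ V₂ = 226 L, P₂ = 33.4 kPa.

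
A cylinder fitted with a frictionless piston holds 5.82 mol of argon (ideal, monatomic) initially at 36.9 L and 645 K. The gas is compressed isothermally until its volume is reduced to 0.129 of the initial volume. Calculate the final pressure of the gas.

6560 kPa

P₁ = nRT₁/V₁ = 5.82×8.314×645/36.9 = 846 kPa.
Isothermal: T stays 645 K; PV = const ⇒ V₂ = 4.76 L, P₂ = 6560 kPa.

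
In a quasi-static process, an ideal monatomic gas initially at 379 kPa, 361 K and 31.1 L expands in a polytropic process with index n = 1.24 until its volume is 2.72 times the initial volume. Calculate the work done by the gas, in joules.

n = P₁V₁/(RT₁) = 379×31.1/(8.314×361) = 3.93 mol.
Polytropic n=1.24: T₂ = T₁(V₁/V₂)^(n−1) = 361×(0.368)^0.24 = 284 K; P₂ = P₁(V₁/V₂)^n = 110 kPa.
W = (P₁V₁−P₂V₂)/(n−1) = (379×31.1−110×84.6)/0.24 = 10500 J.

10500 J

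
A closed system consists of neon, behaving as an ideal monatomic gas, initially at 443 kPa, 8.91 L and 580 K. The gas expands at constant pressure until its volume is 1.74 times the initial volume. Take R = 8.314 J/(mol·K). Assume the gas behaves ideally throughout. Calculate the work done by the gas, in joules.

n = P₁V₁/(RT₁) = 443×8.91/(8.314×580) = 0.819 mol.
Isobaric: P stays 443 kPa; V/T = const ⇒ T₂ = 1010 K, V₂ = 15.5 L.
W = PΔV = 443×(15.5−8.91) kPa·L = 2920 J.

2920 J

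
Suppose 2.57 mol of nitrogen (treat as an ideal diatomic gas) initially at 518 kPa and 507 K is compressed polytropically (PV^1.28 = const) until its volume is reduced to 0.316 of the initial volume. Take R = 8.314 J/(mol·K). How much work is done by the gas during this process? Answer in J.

V₁ = nRT₁/P₁ = 2.57×8.314×507/518 = 20.9 L.
Polytropic n=1.28: T₂ = T₁(V₁/V₂)^(n−1) = 507×(3.16)^0.28 = 700 K; P₂ = P₁(V₁/V₂)^n = 2260 kPa.
W = (P₁V₁−P₂V₂)/(n−1) = (518×20.9−2260×6.61)/0.28 = -14700 J.

-14700 J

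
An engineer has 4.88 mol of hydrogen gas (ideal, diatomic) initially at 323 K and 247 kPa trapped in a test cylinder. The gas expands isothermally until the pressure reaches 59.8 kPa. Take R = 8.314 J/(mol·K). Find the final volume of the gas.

V₁ = nRT₁/P₁ = 4.88×8.314×323/247 = 53.1 L.
Isothermal: T stays 323 K; PV = const ⇒ V₂ = 219 L, P₂ = 59.8 kPa.

219 L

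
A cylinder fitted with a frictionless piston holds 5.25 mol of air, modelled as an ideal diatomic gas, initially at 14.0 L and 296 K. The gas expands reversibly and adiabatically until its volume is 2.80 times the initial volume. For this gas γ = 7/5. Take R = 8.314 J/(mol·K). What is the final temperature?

196 K

P₁ = nRT₁/V₁ = 5.25×8.314×296/14.0 = 923 kPa.
Adiabatic: TV^(γ−1) = const ⇒ T₂ = 296×(0.357)^0.400 = 196 K; PV^γ = const ⇒ P₂ = 218 kPa.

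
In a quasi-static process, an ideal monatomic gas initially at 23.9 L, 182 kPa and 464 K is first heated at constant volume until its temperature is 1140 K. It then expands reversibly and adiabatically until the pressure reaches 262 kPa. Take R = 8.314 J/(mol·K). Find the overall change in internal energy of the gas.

n = P₁V₁/(RT₁) = 182×23.9/(8.314×464) = 1.13 mol.
Step 1 — Isochoric: V stays 23.9 L; P/T = const ⇒ T₂ = 1140 K, P₂ = 447 kPa.
W = 0 (no volume change).
ΔU = nCvΔT = 1.13×12.5×(1140−464) = 9510 J.
Q = ΔU = 9510 J.
State after step 1: P = 447 kPa, V = 23.9 L, T = 1140 K.
Step 2 — Adiabatic: T₂/T₁ = (P₂/P₁)^((γ−1)/γ) ⇒ T₂ = 1140×(0.586)^0.400 = 921 K; V₂ = 32.9 L.
ΔU = nCvΔT = 1.13×12.5×(921−1140) = -3090 J.
Q = 0 for an adiabatic process, so W = −ΔU = 3090 J.
Net over both steps: W = 3090 J, Q = 9510 J, ΔU = 6420 J.

6420 J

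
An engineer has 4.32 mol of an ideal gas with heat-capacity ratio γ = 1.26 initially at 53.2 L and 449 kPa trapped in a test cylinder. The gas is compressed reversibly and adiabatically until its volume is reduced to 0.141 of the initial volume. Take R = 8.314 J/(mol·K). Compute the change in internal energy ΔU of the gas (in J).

61000 J

T₁ = P₁V₁/(nR) = 449×53.2/(4.32×8.314) = 665 K.
Adiabatic: TV^(γ−1) = const ⇒ T₂ = 665×(7.09)^0.260 = 1110 K; PV^γ = const ⇒ P₂ = 5300 kPa.
For an ideal gas ΔU = nCvΔT with Cv = R/(γ−1) = 32.0 J/(mol·K).
ΔU = 4.32×32.0×(1110−665) = 61000 J.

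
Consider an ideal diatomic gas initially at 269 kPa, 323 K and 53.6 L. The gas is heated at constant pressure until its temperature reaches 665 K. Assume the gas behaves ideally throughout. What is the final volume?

110 L

Isobaric: P stays 269 kPa; V/T = const ⇒ T₂ = 665 K, V₂ = 110 L.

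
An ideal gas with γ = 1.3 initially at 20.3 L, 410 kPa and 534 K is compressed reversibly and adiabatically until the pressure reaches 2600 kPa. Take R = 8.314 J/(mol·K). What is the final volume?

Adiabatic: T₂/T₁ = (P₂/P₁)^((γ−1)/γ) ⇒ T₂ = 534×(6.34)^0.231 = 818 K; V₂ = 4.90 L.

4.90 L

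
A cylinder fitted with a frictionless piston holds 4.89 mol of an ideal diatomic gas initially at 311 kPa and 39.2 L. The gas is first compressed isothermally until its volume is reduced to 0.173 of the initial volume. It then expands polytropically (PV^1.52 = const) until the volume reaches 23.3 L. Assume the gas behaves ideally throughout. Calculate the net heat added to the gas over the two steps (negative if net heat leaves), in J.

-24700 J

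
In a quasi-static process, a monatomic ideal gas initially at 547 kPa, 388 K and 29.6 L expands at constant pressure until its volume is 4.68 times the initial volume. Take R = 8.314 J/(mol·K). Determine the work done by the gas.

n = P₁V₁/(RT₁) = 547×29.6/(8.314×388) = 5.02 mol.
Isobaric: P stays 547 kPa; V/T = const ⇒ T₂ = 1820 K, V₂ = 139 L.
W = PΔV = 547×(139−29.6) kPa·L = 59600 J.

59600 J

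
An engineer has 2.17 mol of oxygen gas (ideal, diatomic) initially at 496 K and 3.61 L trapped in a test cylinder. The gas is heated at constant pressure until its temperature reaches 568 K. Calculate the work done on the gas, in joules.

-1300 J

P₁ = nRT₁/V₁ = 2.17×8.314×496/3.61 = 2480 kPa.
Isobaric: P stays 2480 kPa; V/T = const ⇒ T₂ = 568 K, V₂ = 4.13 L.
W = PΔV = 2480×(4.13−3.61) kPa·L = 1300 J.
Work done on the gas = −W_by = -1300 J.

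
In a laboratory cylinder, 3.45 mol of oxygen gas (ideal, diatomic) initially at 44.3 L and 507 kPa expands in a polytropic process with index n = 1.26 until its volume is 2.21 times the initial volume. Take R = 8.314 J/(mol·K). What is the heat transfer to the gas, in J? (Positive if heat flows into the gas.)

T₁ = P₁V₁/(nR) = 507×44.3/(3.45×8.314) = 783 K.
Polytropic n=1.26: T₂ = T₁(V₁/V₂)^(n−1) = 783×(0.452)^0.26 = 637 K; P₂ = P₁(V₁/V₂)^n = 187 kPa.
W = (P₁V₁−P₂V₂)/(n−1) = (507×44.3−187×97.9)/0.26 = 16100 J.
ΔU = nCvΔT = 3.45×20.8×(637−783) = -10500 J.
Q = ΔU + W = 5630 J.

5630 J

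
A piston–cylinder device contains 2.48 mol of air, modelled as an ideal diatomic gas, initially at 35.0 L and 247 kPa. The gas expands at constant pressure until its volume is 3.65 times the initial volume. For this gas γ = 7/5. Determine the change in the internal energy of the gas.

57300 J

T₁ = P₁V₁/(nR) = 247×35.0/(2.48×8.314) = 419 K.
Isobaric: P stays 247 kPa; V/T = const ⇒ T₂ = 1530 K, V₂ = 128 L.
For an ideal gas ΔU = nCvΔT with Cv = (5/2)R = 20.8 J/(mol·K).
ΔU = 2.48×20.8×(1530−419) = 57300 J.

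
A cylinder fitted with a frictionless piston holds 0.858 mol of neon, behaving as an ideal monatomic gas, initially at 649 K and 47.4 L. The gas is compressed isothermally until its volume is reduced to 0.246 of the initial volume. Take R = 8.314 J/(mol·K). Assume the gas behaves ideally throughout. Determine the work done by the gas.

P₁ = nRT₁/V₁ = 0.858×8.314×649/47.4 = 97.7 kPa.
Isothermal: T stays 649 K; PV = const ⇒ V₂ = 11.7 L, P₂ = 397 kPa.
W = nRT ln(V₂/V₁) = 0.858×8.314×649×ln(0.246) = -6490 J.

-6490 J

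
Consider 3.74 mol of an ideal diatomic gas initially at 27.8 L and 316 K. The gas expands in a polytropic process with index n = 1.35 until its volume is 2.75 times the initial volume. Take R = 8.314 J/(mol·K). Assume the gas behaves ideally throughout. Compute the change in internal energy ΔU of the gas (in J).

P₁ = nRT₁/V₁ = 3.74×8.314×316/27.8 = 353 kPa.
Polytropic n=1.35: T₂ = T₁(V₁/V₂)^(n−1) = 316×(0.364)^0.35 = 222 K; P₂ = P₁(V₁/V₂)^n = 90.2 kPa.
For an ideal gas ΔU = nCvΔT with Cv = (5/2)R = 20.8 J/(mol·K).
ΔU = 3.74×20.8×(222−316) = -7320 J.

-7320 J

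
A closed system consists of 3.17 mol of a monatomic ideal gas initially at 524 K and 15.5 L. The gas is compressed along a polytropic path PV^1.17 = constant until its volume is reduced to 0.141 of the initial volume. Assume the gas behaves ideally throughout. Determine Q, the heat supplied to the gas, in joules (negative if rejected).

P₁ = nRT₁/V₁ = 3.17×8.314×524/15.5 = 891 kPa.
Polytropic n=1.17: T₂ = T₁(V₁/V₂)^(n−1) = 524×(7.09)^0.17 = 731 K; P₂ = P₁(V₁/V₂)^n = 8820 kPa.
W = (P₁V₁−P₂V₂)/(n−1) = (891×15.5−8820×2.19)/0.17 = -32100 J.
ΔU = nCvΔT = 3.17×12.5×(731−524) = 8190 J.
Q = ΔU + W = -23900 J.

-23900 J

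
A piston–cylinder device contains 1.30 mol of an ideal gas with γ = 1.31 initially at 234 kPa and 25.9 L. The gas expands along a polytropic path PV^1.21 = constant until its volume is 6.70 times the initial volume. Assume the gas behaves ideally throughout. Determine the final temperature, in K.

376 K

T₁ = P₁V₁/(nR) = 234×25.9/(1.30×8.314) = 561 K.
Polytropic n=1.21: T₂ = T₁(V₁/V₂)^(n−1) = 561×(0.149)^0.21 = 376 K; P₂ = P₁(V₁/V₂)^n = 23.4 kPa.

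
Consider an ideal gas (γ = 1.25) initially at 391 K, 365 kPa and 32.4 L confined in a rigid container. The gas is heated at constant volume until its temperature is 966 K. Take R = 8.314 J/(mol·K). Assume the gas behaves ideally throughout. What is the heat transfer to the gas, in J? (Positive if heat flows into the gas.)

69600 J

n = P₁V₁/(RT₁) = 365×32.4/(8.314×391) = 3.64 mol.
Isochoric: V stays 32.4 L; P/T = const ⇒ T₂ = 966 K, P₂ = 902 kPa.
W = 0 (no volume change).
ΔU = nCvΔT = 3.64×33.3×(966−391) = 69600 J.
Q = ΔU = 69600 J.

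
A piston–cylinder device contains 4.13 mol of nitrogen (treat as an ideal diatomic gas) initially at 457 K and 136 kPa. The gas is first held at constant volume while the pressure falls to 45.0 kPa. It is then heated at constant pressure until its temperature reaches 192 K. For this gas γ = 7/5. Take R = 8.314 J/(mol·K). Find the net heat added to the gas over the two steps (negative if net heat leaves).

V₁ = nRT₁/P₁ = 4.13×8.314×457/136 = 115 L.
Step 1 — Isochoric: V stays 115 L; P/T = const ⇒ T₂ = 151 K, P₂ = 45.0 kPa.
W = 0 (no volume change).
ΔU = nCvΔT = 4.13×20.8×(151−457) = -26200 J.
Q = ΔU = -26200 J.
State after step 1: P = 45.0 kPa, V = 115 L, T = 151 K.
Step 2 — Isobaric: P stays 45.0 kPa; V/T = const ⇒ T₂ = 192 K, V₂ = 147 L.
W = PΔV = 45.0×(147−115) kPa·L = 1400 J.
ΔU = nCvΔT = 4.13×20.8×(192−151) = 3500 J.
Q = ΔU + W = nCpΔT = 4900 J.
Net over both steps: W = 1400 J, Q = -21300 J, ΔU = -22700 J.

-21300 J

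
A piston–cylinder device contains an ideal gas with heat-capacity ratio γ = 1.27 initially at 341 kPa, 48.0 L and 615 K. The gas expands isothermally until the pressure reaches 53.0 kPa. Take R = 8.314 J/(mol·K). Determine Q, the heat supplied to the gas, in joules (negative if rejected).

n = P₁V₁/(RT₁) = 341×48.0/(8.314×615) = 3.20 mol.
Isothermal: T stays 615 K; PV = const ⇒ V₂ = 309 L, P₂ = 53.0 kPa.
ΔU = 0 (ideal gas, T constant).
W = nRT ln(V₂/V₁) = 3.20×8.314×615×ln(6.43) = 30500 J.
Q = ΔU + W = 30500 J.

30500 J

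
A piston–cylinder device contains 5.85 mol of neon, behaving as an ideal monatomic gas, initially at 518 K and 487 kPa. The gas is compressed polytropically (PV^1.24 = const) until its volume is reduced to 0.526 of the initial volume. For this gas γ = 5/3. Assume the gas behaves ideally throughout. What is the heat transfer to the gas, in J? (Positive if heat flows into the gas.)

V₁ = nRT₁/P₁ = 5.85×8.314×518/487 = 51.7 L.
Polytropic n=1.24: T₂ = T₁(V₁/V₂)^(n−1) = 518×(1.90)^0.24 = 604 K; P₂ = P₁(V₁/V₂)^n = 1080 kPa.
W = (P₁V₁−P₂V₂)/(n−1) = (487×51.7−1080×27.2)/0.24 = -17500 J.
ΔU = nCvΔT = 5.85×12.5×(604−518) = 6300 J.
Q = ΔU + W = -11200 J.

-11200 J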